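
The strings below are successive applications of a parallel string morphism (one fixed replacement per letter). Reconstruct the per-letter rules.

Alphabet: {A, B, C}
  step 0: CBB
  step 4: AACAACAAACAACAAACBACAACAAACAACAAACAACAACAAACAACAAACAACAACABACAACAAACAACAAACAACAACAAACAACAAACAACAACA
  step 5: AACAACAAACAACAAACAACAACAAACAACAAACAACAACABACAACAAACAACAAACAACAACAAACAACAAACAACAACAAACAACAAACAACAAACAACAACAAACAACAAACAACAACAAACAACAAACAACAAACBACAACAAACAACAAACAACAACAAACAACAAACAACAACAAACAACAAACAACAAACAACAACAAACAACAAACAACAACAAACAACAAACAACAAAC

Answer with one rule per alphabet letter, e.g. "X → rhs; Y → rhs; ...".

A->AAC, B->BAC, C->A

  step 4 ⇒ step 5: AACAACAAACAACAAACBACAACAAACAACAAACAACAACAAACAACAAACAACAACABACAACAAACAACAAACAACAACAAACAACAAACAACAACA ⇒ AAC·AAC·A·AAC·AAC·A·AAC·AAC·AAC·A·AAC·AAC·A·AAC·AAC·AAC·A·BAC·AAC·A·AAC·AAC·A·AAC·AAC·AAC·A·AAC·AAC·A·AAC·AAC·AAC·A·AAC·AAC·A·AAC·AAC·A·AAC·AAC·AAC·A·AAC·AAC·A·AAC·AAC·AAC·A·AAC·AAC·A·AAC·AAC·A·AAC·BAC·AAC·A·AAC·AAC·A·AAC·AAC·AAC·A·AAC·AAC·A·AAC·AAC·AAC·A·AAC·AAC·A·AAC·AAC·A·AAC·AAC·AAC·A·AAC·AAC·A·AAC·AAC·AAC·A·AAC·AAC·A·AAC·AAC·A·AAC
    A ↦ AAC
    B ↦ BAC
    C ↦ A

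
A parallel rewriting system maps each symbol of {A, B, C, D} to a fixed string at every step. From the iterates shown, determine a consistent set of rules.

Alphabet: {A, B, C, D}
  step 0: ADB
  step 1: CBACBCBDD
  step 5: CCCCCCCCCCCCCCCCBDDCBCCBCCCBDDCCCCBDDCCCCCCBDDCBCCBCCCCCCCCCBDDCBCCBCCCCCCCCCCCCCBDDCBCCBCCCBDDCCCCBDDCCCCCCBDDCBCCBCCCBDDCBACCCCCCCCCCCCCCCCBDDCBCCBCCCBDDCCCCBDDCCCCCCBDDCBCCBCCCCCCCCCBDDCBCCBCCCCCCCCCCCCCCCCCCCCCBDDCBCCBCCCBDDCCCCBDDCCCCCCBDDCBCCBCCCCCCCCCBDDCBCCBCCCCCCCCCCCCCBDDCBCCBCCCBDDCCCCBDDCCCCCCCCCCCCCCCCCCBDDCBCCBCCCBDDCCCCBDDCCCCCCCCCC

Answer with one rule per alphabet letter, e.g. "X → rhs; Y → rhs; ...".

A->CBA, B->BDD, C->CC, D->CBC

  step 0 ⇒ step 1: ADB ⇒ CBA·CBC·BDD
    A ↦ CBA
    B ↦ BDD
    D ↦ CBC
    C ↦ CC  (constrained at step 1)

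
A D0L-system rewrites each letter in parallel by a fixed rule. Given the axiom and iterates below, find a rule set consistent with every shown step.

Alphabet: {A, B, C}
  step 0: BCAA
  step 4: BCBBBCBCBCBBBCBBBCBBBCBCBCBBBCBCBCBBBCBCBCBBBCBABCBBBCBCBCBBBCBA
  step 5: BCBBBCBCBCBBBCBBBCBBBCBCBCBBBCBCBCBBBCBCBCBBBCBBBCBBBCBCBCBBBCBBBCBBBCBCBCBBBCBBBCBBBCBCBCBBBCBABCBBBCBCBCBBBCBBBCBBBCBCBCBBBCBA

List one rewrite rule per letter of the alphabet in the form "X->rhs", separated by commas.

  step 4 ⇒ step 5: BCBBBCBCBCBBBCBBBCBBBCBCBCBBBCBCBCBBBCBCBCBBBCBABCBBBCBCBCBBBCBA ⇒ BC·BB·BC·BC·BC·BB·BC·BB·BC·BB·BC·BC·BC·BB·BC·BC·BC·BB·BC·BC·BC·BB·BC·BB·BC·BB·BC·BC·BC·BB·BC·BB·BC·BB·BC·BC·BC·BB·BC·BB·BC·BB·BC·BC·BC·BB·BC·BA·BC·BB·BC·BC·BC·BB·BC·BB·BC·BB·BC·BC·BC·BB·BC·BA
    A ↦ BA
    B ↦ BC
    C ↦ BB

A->BA, B->BC, C->BB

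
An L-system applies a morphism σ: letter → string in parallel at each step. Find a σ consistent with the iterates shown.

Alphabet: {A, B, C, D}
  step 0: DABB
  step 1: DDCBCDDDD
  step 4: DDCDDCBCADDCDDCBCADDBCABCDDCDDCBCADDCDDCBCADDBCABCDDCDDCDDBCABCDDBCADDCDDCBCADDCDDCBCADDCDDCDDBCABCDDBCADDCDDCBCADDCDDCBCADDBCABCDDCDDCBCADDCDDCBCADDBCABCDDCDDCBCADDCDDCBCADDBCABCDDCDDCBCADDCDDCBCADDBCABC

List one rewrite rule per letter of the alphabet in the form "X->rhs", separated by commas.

A->BC, B->DD, C->BCA, D->DDC

  step 0 ⇒ step 1: DABB ⇒ DDC·BC·DD·DD
    A ↦ BC
    B ↦ DD
    D ↦ DDC
    C ↦ BCA  (constrained at step 1)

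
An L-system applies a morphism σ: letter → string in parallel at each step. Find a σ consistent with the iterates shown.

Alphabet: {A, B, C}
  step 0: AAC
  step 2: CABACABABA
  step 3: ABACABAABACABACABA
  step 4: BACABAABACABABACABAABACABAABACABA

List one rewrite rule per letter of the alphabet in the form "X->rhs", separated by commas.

A->BA, B->CA, C->A

  step 3 ⇒ step 4: ABACABAABACABACABA ⇒ BA·CA·BA·A·BA·CA·BA·BA·CA·BA·A·BA·CA·BA·A·BA·CA·BA
    A ↦ BA
    B ↦ CA
    C ↦ A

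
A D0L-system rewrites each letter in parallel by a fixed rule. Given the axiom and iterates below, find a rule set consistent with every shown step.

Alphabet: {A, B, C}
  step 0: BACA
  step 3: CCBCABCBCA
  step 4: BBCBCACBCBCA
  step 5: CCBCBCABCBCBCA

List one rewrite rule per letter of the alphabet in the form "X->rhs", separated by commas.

A->CA, B->C, C->B

  step 4 ⇒ step 5: BBCBCACBCBCA ⇒ C·C·B·C·B·CA·B·C·B·C·B·CA
    A ↦ CA
    B ↦ C
    C ↦ B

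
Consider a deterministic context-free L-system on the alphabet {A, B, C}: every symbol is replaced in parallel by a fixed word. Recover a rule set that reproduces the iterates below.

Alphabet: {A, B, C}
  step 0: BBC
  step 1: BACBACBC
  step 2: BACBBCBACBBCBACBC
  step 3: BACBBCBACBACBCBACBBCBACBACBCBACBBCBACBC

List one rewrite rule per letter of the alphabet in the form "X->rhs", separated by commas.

A->B, B->BAC, C->BC

  step 2 ⇒ step 3: BACBBCBACBBCBACBC ⇒ BAC·B·BC·BAC·BAC·BC·BAC·B·BC·BAC·BAC·BC·BAC·B·BC·BAC·BC
    A ↦ B
    B ↦ BAC
    C ↦ BC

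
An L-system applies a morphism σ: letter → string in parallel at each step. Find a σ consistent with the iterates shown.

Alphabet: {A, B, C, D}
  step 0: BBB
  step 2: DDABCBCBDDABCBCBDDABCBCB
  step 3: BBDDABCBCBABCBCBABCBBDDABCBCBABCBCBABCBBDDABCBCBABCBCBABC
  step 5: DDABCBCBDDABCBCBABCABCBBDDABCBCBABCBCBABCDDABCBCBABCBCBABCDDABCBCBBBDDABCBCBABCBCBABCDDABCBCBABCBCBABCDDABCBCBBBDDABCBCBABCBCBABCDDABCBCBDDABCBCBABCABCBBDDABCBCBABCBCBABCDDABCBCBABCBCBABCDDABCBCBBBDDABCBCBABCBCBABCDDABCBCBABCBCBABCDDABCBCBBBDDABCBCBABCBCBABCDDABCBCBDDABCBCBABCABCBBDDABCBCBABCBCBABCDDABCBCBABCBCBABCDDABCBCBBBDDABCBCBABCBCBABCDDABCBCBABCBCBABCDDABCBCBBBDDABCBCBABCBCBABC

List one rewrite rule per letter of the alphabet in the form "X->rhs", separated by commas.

A->DD, B->ABC, C->BCB, D->B

  step 2 ⇒ step 3: DDABCBCBDDABCBCBDDABCBCB ⇒ B·B·DD·ABC·BCB·ABC·BCB·ABC·B·B·DD·ABC·BCB·ABC·BCB·ABC·B·B·DD·ABC·BCB·ABC·BCB·ABC
    A ↦ DD
    B ↦ ABC
    C ↦ BCB
    D ↦ B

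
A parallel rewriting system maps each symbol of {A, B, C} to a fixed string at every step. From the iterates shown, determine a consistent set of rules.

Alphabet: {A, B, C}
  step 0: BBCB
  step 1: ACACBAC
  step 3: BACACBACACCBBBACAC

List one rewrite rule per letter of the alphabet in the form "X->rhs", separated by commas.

  step 0 ⇒ step 1: BBCB ⇒ AC·AC·B·AC
    B ↦ AC
    C ↦ B
    A ↦ CB  (constrained at step 1)

A->CB, B->AC, C->B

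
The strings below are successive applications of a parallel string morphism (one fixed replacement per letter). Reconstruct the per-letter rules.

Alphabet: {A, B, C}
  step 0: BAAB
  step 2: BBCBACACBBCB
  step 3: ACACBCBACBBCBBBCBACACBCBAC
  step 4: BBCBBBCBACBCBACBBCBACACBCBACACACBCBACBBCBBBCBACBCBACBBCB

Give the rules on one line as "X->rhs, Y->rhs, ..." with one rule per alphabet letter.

  step 3 ⇒ step 4: ACACBCBACBBCBBBCBACACBCBAC ⇒ B·BCB·B·BCB·AC·BCB·AC·B·BCB·AC·AC·BCB·AC·AC·AC·BCB·AC·B·BCB·B·BCB·AC·BCB·AC·B·BCB
    A ↦ B
    B ↦ AC
    C ↦ BCB

A->B, B->AC, C->BCB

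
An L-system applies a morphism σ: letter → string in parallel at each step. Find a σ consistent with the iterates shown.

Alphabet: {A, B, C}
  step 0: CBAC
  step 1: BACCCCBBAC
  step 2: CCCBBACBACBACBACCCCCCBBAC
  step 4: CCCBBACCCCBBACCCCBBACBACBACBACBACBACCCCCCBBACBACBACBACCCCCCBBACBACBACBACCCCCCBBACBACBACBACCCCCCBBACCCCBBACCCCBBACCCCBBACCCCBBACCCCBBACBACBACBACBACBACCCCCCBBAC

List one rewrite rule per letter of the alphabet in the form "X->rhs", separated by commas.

  step 1 ⇒ step 2: BACCCCBBAC ⇒ CC·CB·BAC·BAC·BAC·BAC·CC·CC·CB·BAC
    A ↦ CB
    B ↦ CC
    C ↦ BAC

A->CB, B->CC, C->BAC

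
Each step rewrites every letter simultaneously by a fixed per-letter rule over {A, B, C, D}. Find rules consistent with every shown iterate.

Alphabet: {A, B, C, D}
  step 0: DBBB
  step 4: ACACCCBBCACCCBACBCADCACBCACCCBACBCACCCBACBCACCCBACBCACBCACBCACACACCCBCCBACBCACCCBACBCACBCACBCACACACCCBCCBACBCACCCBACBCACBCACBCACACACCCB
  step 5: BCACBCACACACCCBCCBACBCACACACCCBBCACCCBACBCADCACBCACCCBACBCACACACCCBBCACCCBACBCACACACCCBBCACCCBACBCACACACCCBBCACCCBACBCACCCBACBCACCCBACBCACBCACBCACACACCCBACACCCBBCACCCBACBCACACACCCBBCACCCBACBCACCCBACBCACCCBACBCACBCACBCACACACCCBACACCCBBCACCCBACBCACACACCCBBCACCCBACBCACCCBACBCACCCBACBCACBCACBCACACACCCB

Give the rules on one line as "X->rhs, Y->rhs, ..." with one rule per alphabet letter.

A->BC, B->CCB, C->AC, D->ADC

  step 4 ⇒ step 5: ACACCCBBCACCCBACBCADCACBCACCCBACBCACCCBACBCACCCBACBCACBCACBCACACACCCBCCBACBCACCCBACBCACBCACBCACACACCCBCCBACBCACCCBACBCACBCACBCACACACCCB ⇒ BC·AC·BC·AC·AC·AC·CCB·CCB·AC·BC·AC·AC·AC·CCB·BC·AC·CCB·AC·BC·ADC·AC·BC·AC·CCB·AC·BC·AC·AC·AC·CCB·BC·AC·CCB·AC·BC·AC·AC·AC·CCB·BC·AC·CCB·AC·BC·AC·AC·AC·CCB·BC·AC·CCB·AC·BC·AC·CCB·AC·BC·AC·CCB·AC·BC·AC·BC·AC·BC·AC·AC·AC·CCB·AC·AC·CCB·BC·AC·CCB·AC·BC·AC·AC·AC·CCB·BC·AC·CCB·AC·BC·AC·CCB·AC·BC·AC·CCB·AC·BC·AC·BC·AC·BC·AC·AC·AC·CCB·AC·AC·CCB·BC·AC·CCB·AC·BC·AC·AC·AC·CCB·BC·AC·CCB·AC·BC·AC·CCB·AC·BC·AC·CCB·AC·BC·AC·BC·AC·BC·AC·AC·AC·CCB
    A ↦ BC
    B ↦ CCB
    C ↦ AC
    D ↦ ADC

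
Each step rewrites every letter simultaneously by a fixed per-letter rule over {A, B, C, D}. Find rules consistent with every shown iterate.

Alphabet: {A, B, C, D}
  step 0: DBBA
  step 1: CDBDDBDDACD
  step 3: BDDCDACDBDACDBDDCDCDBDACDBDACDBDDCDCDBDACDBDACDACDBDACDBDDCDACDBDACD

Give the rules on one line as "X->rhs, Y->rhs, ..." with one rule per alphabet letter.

A->ACD, B->BDD, C->BDA, D->CD

  step 0 ⇒ step 1: DBBA ⇒ CD·BDD·BDD·ACD
    A ↦ ACD
    B ↦ BDD
    D ↦ CD
    C ↦ BDA  (constrained at step 1)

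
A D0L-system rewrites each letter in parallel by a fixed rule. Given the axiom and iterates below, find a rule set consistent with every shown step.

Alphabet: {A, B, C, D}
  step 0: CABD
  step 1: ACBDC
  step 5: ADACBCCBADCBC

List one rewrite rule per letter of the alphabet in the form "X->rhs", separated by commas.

  step 0 ⇒ step 1: CABD ⇒ A·CB·D·C
    A ↦ CB
    B ↦ D
    C ↦ A
    D ↦ C

A->CB, B->D, C->A, D->C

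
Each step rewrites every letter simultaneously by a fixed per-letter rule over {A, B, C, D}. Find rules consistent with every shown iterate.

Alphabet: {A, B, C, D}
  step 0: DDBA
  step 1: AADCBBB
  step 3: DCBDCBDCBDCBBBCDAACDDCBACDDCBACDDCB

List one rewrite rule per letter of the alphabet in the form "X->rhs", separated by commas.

  step 0 ⇒ step 1: DDBA ⇒ A·A·DCB·BB
    A ↦ BB
    B ↦ DCB
    D ↦ A
    C ↦ CD  (constrained at step 1)

A->BB, B->DCB, C->CD, D->A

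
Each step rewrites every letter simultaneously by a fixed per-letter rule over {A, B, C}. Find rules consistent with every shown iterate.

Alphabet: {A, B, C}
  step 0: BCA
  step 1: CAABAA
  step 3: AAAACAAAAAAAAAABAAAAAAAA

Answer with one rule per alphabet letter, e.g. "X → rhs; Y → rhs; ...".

A->AA, B->C, C->AAB

  step 0 ⇒ step 1: BCA ⇒ C·AAB·AA
    A ↦ AA
    B ↦ C
    C ↦ AAB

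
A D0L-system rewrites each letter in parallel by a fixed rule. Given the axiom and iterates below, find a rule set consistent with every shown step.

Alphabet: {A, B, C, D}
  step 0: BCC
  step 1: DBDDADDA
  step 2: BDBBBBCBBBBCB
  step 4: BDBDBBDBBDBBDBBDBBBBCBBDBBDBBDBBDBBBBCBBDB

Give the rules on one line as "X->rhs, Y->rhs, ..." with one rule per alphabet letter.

A->BCB, B->DB, C->DDA, D->B

  step 1 ⇒ step 2: DBDDADDA ⇒ B·DB·B·B·BCB·B·B·BCB
    A ↦ BCB
    B ↦ DB
    D ↦ B
  step 0 ⇒ step 1: BCC ⇒ DB·DDA·DDA
    C ↦ DDA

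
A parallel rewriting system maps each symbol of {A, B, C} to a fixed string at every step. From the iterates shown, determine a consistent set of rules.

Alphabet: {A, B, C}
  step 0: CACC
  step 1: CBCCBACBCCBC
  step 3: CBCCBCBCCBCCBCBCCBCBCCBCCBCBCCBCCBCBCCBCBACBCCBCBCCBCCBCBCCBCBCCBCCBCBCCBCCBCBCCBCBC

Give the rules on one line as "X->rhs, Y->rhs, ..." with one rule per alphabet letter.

A->CBA, B->CB, C->CBC

  step 0 ⇒ step 1: CACC ⇒ CBC·CBA·CBC·CBC
    A ↦ CBA
    C ↦ CBC
    B ↦ CB  (constrained at step 1)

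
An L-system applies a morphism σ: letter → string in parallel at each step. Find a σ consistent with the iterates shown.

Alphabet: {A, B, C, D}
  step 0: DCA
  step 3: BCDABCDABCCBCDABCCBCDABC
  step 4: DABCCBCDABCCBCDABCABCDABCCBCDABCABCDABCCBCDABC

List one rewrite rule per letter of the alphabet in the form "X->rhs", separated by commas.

A->BC, B->D, C->ABC, D->C

  step 3 ⇒ step 4: BCDABCDABCCBCDABCCBCDABC ⇒ D·ABC·C·BC·D·ABC·C·BC·D·ABC·ABC·D·ABC·C·BC·D·ABC·ABC·D·ABC·C·BC·D·ABC
    A ↦ BC
    B ↦ D
    C ↦ ABC
    D ↦ C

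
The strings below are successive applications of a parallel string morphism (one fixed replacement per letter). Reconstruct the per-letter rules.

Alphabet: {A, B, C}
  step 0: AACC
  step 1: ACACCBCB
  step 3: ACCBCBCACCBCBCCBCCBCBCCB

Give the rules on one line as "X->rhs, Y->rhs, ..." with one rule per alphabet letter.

A->AC, B->C, C->CB

  step 0 ⇒ step 1: AACC ⇒ AC·AC·CB·CB
    A ↦ AC
    C ↦ CB
    B ↦ C  (constrained at step 1)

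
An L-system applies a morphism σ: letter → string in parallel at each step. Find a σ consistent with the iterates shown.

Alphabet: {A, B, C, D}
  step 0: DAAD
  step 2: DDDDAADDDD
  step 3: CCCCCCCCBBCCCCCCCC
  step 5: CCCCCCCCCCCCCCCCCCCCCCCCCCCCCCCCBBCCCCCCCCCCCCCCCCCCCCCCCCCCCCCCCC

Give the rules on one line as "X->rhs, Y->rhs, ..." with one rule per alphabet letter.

A->B, B->A, C->DD, D->CC

  step 2 ⇒ step 3: DDDDAADDDD ⇒ CC·CC·CC·CC·B·B·CC·CC·CC·CC
    A ↦ B
    D ↦ CC
    B ↦ A  (constrained at step 3)
    C ↦ DD  (constrained at step 3)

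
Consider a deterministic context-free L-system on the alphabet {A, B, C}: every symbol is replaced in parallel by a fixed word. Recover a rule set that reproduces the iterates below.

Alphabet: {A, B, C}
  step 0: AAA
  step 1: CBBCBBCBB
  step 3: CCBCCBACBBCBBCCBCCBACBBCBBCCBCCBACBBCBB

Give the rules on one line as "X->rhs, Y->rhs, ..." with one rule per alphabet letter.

  step 0 ⇒ step 1: AAA ⇒ CBB·CBB·CBB
    A ↦ CBB
    B ↦ A  (constrained at step 1)
    C ↦ CCB  (constrained at step 1)

A->CBB, B->A, C->CCB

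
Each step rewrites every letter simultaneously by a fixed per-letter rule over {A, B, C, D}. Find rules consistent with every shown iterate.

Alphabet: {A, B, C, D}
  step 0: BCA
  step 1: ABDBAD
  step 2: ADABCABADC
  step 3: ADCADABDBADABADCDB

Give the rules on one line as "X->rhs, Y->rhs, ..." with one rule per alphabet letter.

A->AD, B->AB, C->DB, D->C

  step 2 ⇒ step 3: ADABCABADC ⇒ AD·C·AD·AB·DB·AD·AB·AD·C·DB
    A ↦ AD
    B ↦ AB
    C ↦ DB
    D ↦ C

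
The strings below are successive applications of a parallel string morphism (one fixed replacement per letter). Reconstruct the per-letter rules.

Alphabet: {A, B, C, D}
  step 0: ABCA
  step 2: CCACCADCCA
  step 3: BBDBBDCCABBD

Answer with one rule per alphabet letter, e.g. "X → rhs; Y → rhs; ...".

  step 2 ⇒ step 3: CCACCADCCA ⇒ B·B·D·B·B·D·CCA·B·B·D
    A ↦ D
    C ↦ B
    D ↦ CCA
    B ↦ D  (constrained at step 0)

A->D, B->D, C->B, D->CCA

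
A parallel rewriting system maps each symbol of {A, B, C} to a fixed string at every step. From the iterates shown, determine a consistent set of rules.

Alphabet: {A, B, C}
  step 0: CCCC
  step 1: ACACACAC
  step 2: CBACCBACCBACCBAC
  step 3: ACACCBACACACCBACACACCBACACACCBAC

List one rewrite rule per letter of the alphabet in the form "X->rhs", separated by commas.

A->CB, B->AC, C->AC

  step 2 ⇒ step 3: CBACCBACCBACCBAC ⇒ AC·AC·CB·AC·AC·AC·CB·AC·AC·AC·CB·AC·AC·AC·CB·AC
    A ↦ CB
    B ↦ AC
    C ↦ AC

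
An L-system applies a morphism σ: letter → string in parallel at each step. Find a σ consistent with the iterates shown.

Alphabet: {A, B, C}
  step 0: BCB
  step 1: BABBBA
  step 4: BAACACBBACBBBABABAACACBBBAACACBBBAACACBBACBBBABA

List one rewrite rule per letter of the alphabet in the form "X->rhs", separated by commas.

  step 0 ⇒ step 1: BCB ⇒ BA·BB·BA
    B ↦ BA
    C ↦ BB
    A ↦ AC  (constrained at step 1)

A->AC, B->BA, C->BB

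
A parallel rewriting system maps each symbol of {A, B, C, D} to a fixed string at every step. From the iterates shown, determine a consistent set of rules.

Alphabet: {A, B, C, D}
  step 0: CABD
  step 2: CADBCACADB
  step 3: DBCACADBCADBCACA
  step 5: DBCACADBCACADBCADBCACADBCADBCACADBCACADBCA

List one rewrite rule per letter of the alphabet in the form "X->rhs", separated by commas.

  step 2 ⇒ step 3: CADBCACADB ⇒ DB·CA·C·A·DB·CA·DB·CA·C·A
    A ↦ CA
    B ↦ A
    C ↦ DB
    D ↦ C

A->CA, B->A, C->DB, D->C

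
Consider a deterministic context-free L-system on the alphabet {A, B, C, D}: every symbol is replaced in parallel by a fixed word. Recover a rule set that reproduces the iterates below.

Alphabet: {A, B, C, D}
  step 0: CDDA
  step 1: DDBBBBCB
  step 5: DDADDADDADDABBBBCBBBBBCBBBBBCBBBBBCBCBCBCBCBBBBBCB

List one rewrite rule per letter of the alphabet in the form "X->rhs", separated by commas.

  step 0 ⇒ step 1: CDDA ⇒ DD·BB·BB·CB
    A ↦ CB
    C ↦ DD
    D ↦ BB
    B ↦ A  (constrained at step 1)

A->CB, B->A, C->DD, D->BB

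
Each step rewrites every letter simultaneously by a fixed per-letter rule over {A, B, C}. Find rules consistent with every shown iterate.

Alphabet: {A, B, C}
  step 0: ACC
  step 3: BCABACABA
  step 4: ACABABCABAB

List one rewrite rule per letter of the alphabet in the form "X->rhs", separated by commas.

A->B, B->A, C->CA

  step 3 ⇒ step 4: BCABACABA ⇒ A·CA·B·A·B·CA·B·A·B
    A ↦ B
    B ↦ A
    C ↦ CA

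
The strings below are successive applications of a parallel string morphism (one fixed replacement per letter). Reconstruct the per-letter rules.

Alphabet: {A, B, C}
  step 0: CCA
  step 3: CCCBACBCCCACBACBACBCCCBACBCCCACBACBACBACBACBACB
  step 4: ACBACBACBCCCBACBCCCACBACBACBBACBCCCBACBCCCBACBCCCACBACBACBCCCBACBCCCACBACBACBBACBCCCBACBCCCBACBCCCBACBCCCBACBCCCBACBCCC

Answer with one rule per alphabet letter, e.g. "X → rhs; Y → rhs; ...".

A->B, B->CCC, C->ACB

  step 3 ⇒ step 4: CCCBACBCCCACBACBACBCCCBACBCCCACBACBACBACBACBACB ⇒ ACB·ACB·ACB·CCC·B·ACB·CCC·ACB·ACB·ACB·B·ACB·CCC·B·ACB·CCC·B·ACB·CCC·ACB·ACB·ACB·CCC·B·ACB·CCC·ACB·ACB·ACB·B·ACB·CCC·B·ACB·CCC·B·ACB·CCC·B·ACB·CCC·B·ACB·CCC·B·ACB·CCC
    A ↦ B
    B ↦ CCC
    C ↦ ACB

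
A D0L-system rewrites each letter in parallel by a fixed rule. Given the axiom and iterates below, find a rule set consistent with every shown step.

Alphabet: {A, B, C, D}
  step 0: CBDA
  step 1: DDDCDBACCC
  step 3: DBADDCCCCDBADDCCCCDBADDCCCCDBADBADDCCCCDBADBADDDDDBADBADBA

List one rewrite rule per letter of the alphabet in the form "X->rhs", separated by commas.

  step 0 ⇒ step 1: CBDA ⇒ D·DDC·DBA·CCC
    A ↦ CCC
    B ↦ DDC
    C ↦ D
    D ↦ DBA

A->CCC, B->DDC, C->D, D->DBA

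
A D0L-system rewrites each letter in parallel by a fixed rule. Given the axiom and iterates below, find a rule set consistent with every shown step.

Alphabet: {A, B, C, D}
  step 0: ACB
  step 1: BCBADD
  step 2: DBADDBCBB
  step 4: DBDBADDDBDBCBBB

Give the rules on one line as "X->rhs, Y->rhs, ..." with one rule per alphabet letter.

  step 1 ⇒ step 2: BCBADD ⇒ D·BAD·D·BC·B·B
    A ↦ BC
    B ↦ D
    C ↦ BAD
    D ↦ B

A->BC, B->D, C->BAD, D->B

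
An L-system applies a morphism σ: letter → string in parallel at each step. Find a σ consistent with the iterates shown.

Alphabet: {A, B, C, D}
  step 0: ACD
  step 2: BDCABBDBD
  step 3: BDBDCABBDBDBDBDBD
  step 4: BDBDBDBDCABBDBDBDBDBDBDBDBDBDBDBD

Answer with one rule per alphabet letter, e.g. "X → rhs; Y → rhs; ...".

A->B, B->BD, C->CA, D->BD

  step 3 ⇒ step 4: BDBDCABBDBDBDBDBD ⇒ BD·BD·BD·BD·CA·B·BD·BD·BD·BD·BD·BD·BD·BD·BD·BD·BD
    A ↦ B
    B ↦ BD
    C ↦ CA
    D ↦ BD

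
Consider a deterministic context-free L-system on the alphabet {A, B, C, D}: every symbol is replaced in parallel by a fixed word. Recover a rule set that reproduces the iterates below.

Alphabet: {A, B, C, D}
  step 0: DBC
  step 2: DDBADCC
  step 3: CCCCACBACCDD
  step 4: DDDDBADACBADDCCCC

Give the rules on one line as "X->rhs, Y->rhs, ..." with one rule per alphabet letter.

  step 3 ⇒ step 4: CCCCACBACCDD ⇒ D·D·D·D·BA·D·AC·BA·D·D·CC·CC
    A ↦ BA
    B ↦ AC
    C ↦ D
    D ↦ CC

A->BA, B->AC, C->D, D->CC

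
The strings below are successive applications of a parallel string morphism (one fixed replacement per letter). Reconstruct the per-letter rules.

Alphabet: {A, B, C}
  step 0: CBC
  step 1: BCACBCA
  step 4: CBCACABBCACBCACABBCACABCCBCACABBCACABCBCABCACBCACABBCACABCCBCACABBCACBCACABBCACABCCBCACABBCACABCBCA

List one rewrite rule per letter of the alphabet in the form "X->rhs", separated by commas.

A->CAB, B->C, C->BCA

  step 0 ⇒ step 1: CBC ⇒ BCA·C·BCA
    B ↦ C
    C ↦ BCA
    A ↦ CAB  (constrained at step 1)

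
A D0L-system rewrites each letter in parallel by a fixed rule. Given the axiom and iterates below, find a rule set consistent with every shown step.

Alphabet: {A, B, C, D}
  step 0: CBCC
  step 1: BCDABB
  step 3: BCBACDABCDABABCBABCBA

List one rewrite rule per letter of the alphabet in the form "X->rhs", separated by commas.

A->BA, B->CDA, C->B, D->C

  step 0 ⇒ step 1: CBCC ⇒ B·CDA·B·B
    B ↦ CDA
    C ↦ B
    A ↦ BA  (constrained at step 1)
    D ↦ C  (constrained at step 1)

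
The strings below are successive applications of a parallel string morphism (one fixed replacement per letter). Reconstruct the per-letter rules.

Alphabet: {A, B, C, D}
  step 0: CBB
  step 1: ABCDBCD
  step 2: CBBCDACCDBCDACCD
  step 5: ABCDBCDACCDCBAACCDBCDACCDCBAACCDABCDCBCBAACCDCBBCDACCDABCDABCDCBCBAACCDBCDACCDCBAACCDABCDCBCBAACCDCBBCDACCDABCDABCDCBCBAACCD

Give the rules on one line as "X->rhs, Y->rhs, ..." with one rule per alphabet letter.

  step 1 ⇒ step 2: ABCDBCD ⇒ CB·BCD·A·CCD·BCD·A·CCD
    A ↦ CB
    B ↦ BCD
    C ↦ A
    D ↦ CCD

A->CB, B->BCD, C->A, D->CCD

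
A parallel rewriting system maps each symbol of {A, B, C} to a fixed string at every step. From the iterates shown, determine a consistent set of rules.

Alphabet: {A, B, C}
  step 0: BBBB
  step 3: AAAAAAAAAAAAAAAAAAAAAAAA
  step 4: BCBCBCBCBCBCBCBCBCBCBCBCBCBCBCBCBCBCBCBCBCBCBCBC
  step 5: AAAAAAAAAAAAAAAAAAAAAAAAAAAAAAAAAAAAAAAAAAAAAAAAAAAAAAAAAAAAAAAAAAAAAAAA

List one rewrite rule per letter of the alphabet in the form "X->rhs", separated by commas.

  step 4 ⇒ step 5: BCBCBCBCBCBCBCBCBCBCBCBCBCBCBCBCBCBCBCBCBCBCBCBC ⇒ AA·A·AA·A·AA·A·AA·A·AA·A·AA·A·AA·A·AA·A·AA·A·AA·A·AA·A·AA·A·AA·A·AA·A·AA·A·AA·A·AA·A·AA·A·AA·A·AA·A·AA·A·AA·A·AA·A·AA·A
    B ↦ AA
    C ↦ A
  step 3 ⇒ step 4: AAAAAAAAAAAAAAAAAAAAAAAA ⇒ BC·BC·BC·BC·BC·BC·BC·BC·BC·BC·BC·BC·BC·BC·BC·BC·BC·BC·BC·BC·BC·BC·BC·BC
    A ↦ BC

A->BC, B->AA, C->A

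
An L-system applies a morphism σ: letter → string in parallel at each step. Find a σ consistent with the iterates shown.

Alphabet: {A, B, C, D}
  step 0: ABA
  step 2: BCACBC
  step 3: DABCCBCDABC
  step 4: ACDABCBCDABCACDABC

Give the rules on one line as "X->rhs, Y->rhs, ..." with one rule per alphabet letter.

  step 3 ⇒ step 4: DABCCBCDABC ⇒ A·C·DA·BC·BC·DA·BC·A·C·DA·BC
    A ↦ C
    B ↦ DA
    C ↦ BC
    D ↦ A

A->C, B->DA, C->BC, D->A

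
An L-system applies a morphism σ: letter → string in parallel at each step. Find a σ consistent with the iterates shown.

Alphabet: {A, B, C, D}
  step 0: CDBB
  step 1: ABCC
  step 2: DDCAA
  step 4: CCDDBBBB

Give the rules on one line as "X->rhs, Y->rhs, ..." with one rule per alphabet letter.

A->DD, B->C, C->A, D->B

  step 1 ⇒ step 2: ABCC ⇒ DD·C·A·A
    A ↦ DD
    B ↦ C
    C ↦ A
  step 0 ⇒ step 1: CDBB ⇒ A·B·C·C
    D ↦ B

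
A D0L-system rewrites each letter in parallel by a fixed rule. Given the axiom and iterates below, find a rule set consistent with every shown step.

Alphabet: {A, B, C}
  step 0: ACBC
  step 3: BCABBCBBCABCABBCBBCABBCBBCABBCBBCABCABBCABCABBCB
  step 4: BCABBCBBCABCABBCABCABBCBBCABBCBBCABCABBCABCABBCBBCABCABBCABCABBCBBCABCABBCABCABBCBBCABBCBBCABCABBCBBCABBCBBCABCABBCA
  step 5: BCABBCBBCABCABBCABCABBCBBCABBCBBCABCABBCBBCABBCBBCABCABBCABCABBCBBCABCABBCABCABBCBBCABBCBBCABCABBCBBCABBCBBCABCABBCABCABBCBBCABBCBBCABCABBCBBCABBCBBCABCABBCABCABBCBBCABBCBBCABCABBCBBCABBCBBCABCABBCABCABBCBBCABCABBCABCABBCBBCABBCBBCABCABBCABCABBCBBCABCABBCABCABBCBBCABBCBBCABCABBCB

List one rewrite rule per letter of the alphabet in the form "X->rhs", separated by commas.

A->BCB, B->BCA, C->B

  step 4 ⇒ step 5: BCABBCBBCABCABBCABCABBCBBCABBCBBCABCABBCABCABBCBBCABCABBCABCABBCBBCABCABBCABCABBCBBCABBCBBCABCABBCBBCABBCBBCABCABBCA ⇒ BCA·B·BCB·BCA·BCA·B·BCA·BCA·B·BCB·BCA·B·BCB·BCA·BCA·B·BCB·BCA·B·BCB·BCA·BCA·B·BCA·BCA·B·BCB·BCA·BCA·B·BCA·BCA·B·BCB·BCA·B·BCB·BCA·BCA·B·BCB·BCA·B·BCB·BCA·BCA·B·BCA·BCA·B·BCB·BCA·B·BCB·BCA·BCA·B·BCB·BCA·B·BCB·BCA·BCA·B·BCA·BCA·B·BCB·BCA·B·BCB·BCA·BCA·B·BCB·BCA·B·BCB·BCA·BCA·B·BCA·BCA·B·BCB·BCA·BCA·B·BCA·BCA·B·BCB·BCA·B·BCB·BCA·BCA·B·BCA·BCA·B·BCB·BCA·BCA·B·BCA·BCA·B·BCB·BCA·B·BCB·BCA·BCA·B·BCB
    A ↦ BCB
    B ↦ BCA
    C ↦ B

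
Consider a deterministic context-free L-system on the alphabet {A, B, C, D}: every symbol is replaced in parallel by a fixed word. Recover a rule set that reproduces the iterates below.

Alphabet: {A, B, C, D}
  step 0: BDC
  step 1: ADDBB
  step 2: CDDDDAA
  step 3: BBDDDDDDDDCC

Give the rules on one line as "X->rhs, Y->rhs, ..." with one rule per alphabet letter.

  step 2 ⇒ step 3: CDDDDAA ⇒ BB·DD·DD·DD·DD·C·C
    A ↦ C
    C ↦ BB
    D ↦ DD
  step 0 ⇒ step 1: BDC ⇒ A·DD·BB
    B ↦ A

A->C, B->A, C->BB, D->DD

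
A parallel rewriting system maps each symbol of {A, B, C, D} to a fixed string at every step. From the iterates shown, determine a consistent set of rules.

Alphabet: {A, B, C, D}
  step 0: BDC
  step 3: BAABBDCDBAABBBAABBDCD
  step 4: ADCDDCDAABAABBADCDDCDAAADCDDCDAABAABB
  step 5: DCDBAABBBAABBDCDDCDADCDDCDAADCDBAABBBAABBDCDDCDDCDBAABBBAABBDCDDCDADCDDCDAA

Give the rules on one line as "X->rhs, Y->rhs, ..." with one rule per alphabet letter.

A->DCD, B->A, C->AAB, D->B

  step 4 ⇒ step 5: ADCDDCDAABAABBADCDDCDAAADCDDCDAABAABB ⇒ DCD·B·AAB·B·B·AAB·B·DCD·DCD·A·DCD·DCD·A·A·DCD·B·AAB·B·B·AAB·B·DCD·DCD·DCD·B·AAB·B·B·AAB·B·DCD·DCD·A·DCD·DCD·A·A
    A ↦ DCD
    B ↦ A
    C ↦ AAB
    D ↦ B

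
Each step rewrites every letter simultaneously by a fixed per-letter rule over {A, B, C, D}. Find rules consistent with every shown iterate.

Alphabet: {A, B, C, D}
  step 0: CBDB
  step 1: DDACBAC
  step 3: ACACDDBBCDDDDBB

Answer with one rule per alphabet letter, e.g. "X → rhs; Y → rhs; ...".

A->C, B->AC, C->DD, D->B

  step 0 ⇒ step 1: CBDB ⇒ DD·AC·B·AC
    B ↦ AC
    C ↦ DD
    D ↦ B
    A ↦ C  (constrained at step 1)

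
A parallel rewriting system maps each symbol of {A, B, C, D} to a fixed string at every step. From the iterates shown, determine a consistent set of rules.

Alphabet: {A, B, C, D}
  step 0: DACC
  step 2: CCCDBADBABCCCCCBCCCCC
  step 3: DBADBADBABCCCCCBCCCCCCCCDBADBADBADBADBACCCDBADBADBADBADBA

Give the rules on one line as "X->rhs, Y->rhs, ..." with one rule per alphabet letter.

A->C, B->CCC, C->DBA, D->BC

  step 2 ⇒ step 3: CCCDBADBABCCCCCBCCCCC ⇒ DBA·DBA·DBA·BC·CCC·C·BC·CCC·C·CCC·DBA·DBA·DBA·DBA·DBA·CCC·DBA·DBA·DBA·DBA·DBA
    A ↦ C
    B ↦ CCC
    C ↦ DBA
    D ↦ BC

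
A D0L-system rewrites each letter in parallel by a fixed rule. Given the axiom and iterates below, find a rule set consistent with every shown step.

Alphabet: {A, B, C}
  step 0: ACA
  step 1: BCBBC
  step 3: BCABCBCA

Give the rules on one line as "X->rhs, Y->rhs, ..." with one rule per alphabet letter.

  step 0 ⇒ step 1: ACA ⇒ BC·B·BC
    A ↦ BC
    C ↦ B
    B ↦ A  (constrained at step 1)

A->BC, B->A, C->B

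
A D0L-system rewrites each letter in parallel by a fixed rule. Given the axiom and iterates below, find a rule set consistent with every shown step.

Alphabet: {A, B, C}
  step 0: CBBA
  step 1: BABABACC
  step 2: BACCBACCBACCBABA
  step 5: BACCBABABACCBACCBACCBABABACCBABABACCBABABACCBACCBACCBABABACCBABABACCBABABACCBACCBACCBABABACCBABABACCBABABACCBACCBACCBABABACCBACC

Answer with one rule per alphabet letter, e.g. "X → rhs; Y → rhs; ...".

  step 1 ⇒ step 2: BABABACC ⇒ BA·CC·BA·CC·BA·CC·BA·BA
    A ↦ CC
    B ↦ BA
    C ↦ BA

A->CC, B->BA, C->BA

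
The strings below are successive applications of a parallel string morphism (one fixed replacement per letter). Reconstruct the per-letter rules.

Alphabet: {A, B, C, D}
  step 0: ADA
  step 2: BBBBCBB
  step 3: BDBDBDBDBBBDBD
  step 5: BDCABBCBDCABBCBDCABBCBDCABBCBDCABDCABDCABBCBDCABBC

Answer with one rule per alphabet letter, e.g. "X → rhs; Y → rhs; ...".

  step 2 ⇒ step 3: BBBBCBB ⇒ BD·BD·BD·BD·BB·BD·BD
    B ↦ BD
    C ↦ BB
    A ↦ C  (constrained at step 0)
    D ↦ CA  (constrained at step 0)

A->C, B->BD, C->BB, D->CA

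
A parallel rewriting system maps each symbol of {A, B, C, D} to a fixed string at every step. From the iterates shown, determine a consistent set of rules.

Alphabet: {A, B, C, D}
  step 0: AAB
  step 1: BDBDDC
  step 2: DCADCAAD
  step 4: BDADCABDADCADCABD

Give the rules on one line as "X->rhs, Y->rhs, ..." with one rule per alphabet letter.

  step 1 ⇒ step 2: BDBDDC ⇒ DC·A·DC·A·A·D
    B ↦ DC
    C ↦ D
    D ↦ A
  step 0 ⇒ step 1: AAB ⇒ BD·BD·DC
    A ↦ BD

A->BD, B->DC, C->D, D->A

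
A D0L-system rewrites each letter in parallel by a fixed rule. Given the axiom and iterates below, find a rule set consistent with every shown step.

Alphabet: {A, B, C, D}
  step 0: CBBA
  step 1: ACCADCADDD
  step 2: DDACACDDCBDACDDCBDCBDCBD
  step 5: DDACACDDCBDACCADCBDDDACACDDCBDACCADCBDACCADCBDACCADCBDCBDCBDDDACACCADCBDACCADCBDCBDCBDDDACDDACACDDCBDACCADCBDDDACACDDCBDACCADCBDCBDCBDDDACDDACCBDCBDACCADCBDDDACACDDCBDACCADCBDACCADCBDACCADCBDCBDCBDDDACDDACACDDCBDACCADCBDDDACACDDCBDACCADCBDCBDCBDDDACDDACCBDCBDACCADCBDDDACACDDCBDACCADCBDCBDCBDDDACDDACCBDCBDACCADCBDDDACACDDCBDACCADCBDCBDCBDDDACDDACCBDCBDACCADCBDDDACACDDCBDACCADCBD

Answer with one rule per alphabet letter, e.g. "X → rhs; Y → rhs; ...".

  step 1 ⇒ step 2: ACCADCADDD ⇒ DD·AC·AC·DD·CBD·AC·DD·CBD·CBD·CBD
    A ↦ DD
    C ↦ AC
    D ↦ CBD
  step 0 ⇒ step 1: CBBA ⇒ AC·CAD·CAD·DD
    B ↦ CAD

A->DD, B->CAD, C->AC, D->CBD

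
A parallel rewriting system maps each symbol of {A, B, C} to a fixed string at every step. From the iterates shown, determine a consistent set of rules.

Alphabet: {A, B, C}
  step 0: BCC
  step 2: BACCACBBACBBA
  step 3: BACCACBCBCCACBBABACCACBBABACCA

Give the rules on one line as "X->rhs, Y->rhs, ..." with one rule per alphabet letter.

A->CCA, B->BA, C->CB

  step 2 ⇒ step 3: BACCACBBACBBA ⇒ BA·CCA·CB·CB·CCA·CB·BA·BA·CCA·CB·BA·BA·CCA
    A ↦ CCA
    B ↦ BA
    C ↦ CB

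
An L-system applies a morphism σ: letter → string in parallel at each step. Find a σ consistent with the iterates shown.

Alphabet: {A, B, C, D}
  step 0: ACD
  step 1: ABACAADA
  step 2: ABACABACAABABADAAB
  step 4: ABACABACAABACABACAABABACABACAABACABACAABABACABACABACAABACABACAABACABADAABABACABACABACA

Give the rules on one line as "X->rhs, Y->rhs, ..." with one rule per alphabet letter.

  step 1 ⇒ step 2: ABACAADA ⇒ AB·AC·AB·ACA·AB·AB·ADA·AB
    A ↦ AB
    B ↦ AC
    C ↦ ACA
    D ↦ ADA

A->AB, B->AC, C->ACA, D->ADA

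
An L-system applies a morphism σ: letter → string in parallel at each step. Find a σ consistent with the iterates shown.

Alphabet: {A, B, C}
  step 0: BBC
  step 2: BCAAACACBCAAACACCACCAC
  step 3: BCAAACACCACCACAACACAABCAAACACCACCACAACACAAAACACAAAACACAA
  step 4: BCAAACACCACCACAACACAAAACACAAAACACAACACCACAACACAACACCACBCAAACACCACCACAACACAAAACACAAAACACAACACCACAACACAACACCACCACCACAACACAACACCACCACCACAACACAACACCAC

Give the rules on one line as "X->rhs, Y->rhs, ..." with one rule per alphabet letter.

A->CAC, B->BCA, C->AA

  step 3 ⇒ step 4: BCAAACACCACCACAACACAABCAAACACCACCACAACACAAAACACAAAACACAA ⇒ BCA·AA·CAC·CAC·CAC·AA·CAC·AA·AA·CAC·AA·AA·CAC·AA·CAC·CAC·AA·CAC·AA·CAC·CAC·BCA·AA·CAC·CAC·CAC·AA·CAC·AA·AA·CAC·AA·AA·CAC·AA·CAC·CAC·AA·CAC·AA·CAC·CAC·CAC·CAC·AA·CAC·AA·CAC·CAC·CAC·CAC·AA·CAC·AA·CAC·CAC
    A ↦ CAC
    B ↦ BCA
    C ↦ AA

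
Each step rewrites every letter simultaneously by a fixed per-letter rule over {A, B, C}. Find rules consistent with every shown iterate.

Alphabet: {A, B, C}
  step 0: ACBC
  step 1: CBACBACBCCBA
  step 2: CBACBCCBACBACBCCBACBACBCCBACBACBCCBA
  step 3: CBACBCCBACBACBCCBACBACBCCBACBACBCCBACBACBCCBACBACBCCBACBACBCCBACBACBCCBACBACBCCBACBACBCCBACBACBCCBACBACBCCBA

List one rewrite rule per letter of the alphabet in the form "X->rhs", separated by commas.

  step 2 ⇒ step 3: CBACBCCBACBACBCCBACBACBCCBACBACBCCBA ⇒ CBA·CBC·CBA·CBA·CBC·CBA·CBA·CBC·CBA·CBA·CBC·CBA·CBA·CBC·CBA·CBA·CBC·CBA·CBA·CBC·CBA·CBA·CBC·CBA·CBA·CBC·CBA·CBA·CBC·CBA·CBA·CBC·CBA·CBA·CBC·CBA
    A ↦ CBA
    B ↦ CBC
    C ↦ CBA

A->CBA, B->CBC, C->CBA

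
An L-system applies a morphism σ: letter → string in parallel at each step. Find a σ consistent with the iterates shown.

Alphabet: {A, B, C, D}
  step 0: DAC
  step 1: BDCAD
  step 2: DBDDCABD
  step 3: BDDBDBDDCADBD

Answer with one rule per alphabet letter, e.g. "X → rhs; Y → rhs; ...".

  step 2 ⇒ step 3: DBDDCABD ⇒ BD·D·BD·BD·D·CA·D·BD
    A ↦ CA
    B ↦ D
    C ↦ D
    D ↦ BD

A->CA, B->D, C->D, D->BD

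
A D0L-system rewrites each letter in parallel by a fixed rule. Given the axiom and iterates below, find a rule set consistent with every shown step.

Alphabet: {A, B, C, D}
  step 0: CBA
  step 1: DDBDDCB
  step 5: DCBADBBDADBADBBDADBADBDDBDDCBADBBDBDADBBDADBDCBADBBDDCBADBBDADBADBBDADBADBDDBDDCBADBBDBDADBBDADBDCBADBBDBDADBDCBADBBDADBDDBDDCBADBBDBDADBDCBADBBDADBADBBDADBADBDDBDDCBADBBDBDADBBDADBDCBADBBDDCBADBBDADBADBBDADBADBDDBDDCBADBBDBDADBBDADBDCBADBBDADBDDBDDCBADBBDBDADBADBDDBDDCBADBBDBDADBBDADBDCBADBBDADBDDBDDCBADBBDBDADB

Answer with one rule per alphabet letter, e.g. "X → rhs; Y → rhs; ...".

A->DCB, B->BD, C->DD, D->ADB

  step 0 ⇒ step 1: CBA ⇒ DD·BD·DCB
    A ↦ DCB
    B ↦ BD
    C ↦ DD
    D ↦ ADB  (constrained at step 1)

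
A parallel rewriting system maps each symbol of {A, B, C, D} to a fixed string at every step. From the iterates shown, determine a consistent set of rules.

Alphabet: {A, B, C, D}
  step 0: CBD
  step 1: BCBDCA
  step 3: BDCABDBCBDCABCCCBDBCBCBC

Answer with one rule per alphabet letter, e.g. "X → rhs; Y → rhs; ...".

A->CC, B->BD, C->BC, D->CA

  step 0 ⇒ step 1: CBD ⇒ BC·BD·CA
    B ↦ BD
    C ↦ BC
    D ↦ CA
    A ↦ CC  (constrained at step 1)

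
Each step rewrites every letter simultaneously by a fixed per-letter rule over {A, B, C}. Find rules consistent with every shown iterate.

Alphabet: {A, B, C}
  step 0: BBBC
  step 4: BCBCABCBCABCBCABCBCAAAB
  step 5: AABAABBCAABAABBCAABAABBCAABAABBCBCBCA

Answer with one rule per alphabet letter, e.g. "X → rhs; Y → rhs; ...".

A->BC, B->A, C->AB

  step 4 ⇒ step 5: BCBCABCBCABCBCABCBCAAAB ⇒ A·AB·A·AB·BC·A·AB·A·AB·BC·A·AB·A·AB·BC·A·AB·A·AB·BC·BC·BC·A
    A ↦ BC
    B ↦ A
    C ↦ AB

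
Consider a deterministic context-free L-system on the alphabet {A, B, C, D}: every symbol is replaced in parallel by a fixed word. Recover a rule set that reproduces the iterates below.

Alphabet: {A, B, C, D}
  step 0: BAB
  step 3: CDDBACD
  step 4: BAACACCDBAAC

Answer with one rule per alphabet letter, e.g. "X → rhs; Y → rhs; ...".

A->D, B->C, C->BA, D->AC

  step 3 ⇒ step 4: CDDBACD ⇒ BA·AC·AC·C·D·BA·AC
    A ↦ D
    B ↦ C
    C ↦ BA
    D ↦ AC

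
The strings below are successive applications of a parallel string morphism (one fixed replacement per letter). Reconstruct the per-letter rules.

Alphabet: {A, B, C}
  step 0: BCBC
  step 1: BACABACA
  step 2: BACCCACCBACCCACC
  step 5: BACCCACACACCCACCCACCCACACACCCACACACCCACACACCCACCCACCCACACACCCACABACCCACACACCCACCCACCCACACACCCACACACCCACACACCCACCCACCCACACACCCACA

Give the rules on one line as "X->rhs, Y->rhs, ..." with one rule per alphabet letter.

  step 1 ⇒ step 2: BACABACA ⇒ BA·CC·CA·CC·BA·CC·CA·CC
    A ↦ CC
    B ↦ BA
    C ↦ CA

A->CC, B->BA, C->CA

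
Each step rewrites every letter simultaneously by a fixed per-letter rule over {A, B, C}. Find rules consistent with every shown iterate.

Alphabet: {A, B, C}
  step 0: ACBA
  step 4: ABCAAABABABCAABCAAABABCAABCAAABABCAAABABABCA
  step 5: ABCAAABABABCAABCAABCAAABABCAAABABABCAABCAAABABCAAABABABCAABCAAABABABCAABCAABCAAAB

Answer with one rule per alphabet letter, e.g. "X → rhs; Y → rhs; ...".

  step 4 ⇒ step 5: ABCAAABABABCAABCAAABABCAABCAAABABCAAABABABCA ⇒ AB·CA·A·AB·AB·AB·CA·AB·CA·AB·CA·A·AB·AB·CA·A·AB·AB·AB·CA·AB·CA·A·AB·AB·CA·A·AB·AB·AB·CA·AB·CA·A·AB·AB·AB·CA·AB·CA·AB·CA·A·AB
    A ↦ AB
    B ↦ CA
    C ↦ A

A->AB, B->CA, C->A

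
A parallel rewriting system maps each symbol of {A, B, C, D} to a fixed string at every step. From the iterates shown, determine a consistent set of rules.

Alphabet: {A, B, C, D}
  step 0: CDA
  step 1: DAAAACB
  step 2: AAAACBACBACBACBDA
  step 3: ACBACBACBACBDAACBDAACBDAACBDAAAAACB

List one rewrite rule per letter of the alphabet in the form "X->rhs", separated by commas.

  step 2 ⇒ step 3: AAAACBACBACBACBDA ⇒ ACB·ACB·ACB·ACB·D·A·ACB·D·A·ACB·D·A·ACB·D·A·AAA·ACB
    A ↦ ACB
    B ↦ A
    C ↦ D
    D ↦ AAA

A->ACB, B->A, C->D, D->AAA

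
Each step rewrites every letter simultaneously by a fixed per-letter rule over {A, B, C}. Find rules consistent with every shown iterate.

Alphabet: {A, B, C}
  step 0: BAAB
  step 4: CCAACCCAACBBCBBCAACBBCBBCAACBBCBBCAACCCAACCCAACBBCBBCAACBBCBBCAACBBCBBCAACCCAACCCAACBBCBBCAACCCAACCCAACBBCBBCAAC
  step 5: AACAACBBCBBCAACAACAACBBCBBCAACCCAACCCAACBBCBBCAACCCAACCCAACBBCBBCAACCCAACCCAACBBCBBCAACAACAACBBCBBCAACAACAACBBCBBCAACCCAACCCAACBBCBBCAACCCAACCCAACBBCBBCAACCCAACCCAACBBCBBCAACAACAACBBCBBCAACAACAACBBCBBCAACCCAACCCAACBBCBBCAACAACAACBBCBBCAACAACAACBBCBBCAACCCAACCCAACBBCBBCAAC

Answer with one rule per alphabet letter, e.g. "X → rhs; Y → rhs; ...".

A->BBC, B->C, C->AAC

  step 4 ⇒ step 5: CCAACCCAACBBCBBCAACBBCBBCAACBBCBBCAACCCAACCCAACBBCBBCAACBBCBBCAACBBCBBCAACCCAACCCAACBBCBBCAACCCAACCCAACBBCBBCAAC ⇒ AAC·AAC·BBC·BBC·AAC·AAC·AAC·BBC·BBC·AAC·C·C·AAC·C·C·AAC·BBC·BBC·AAC·C·C·AAC·C·C·AAC·BBC·BBC·AAC·C·C·AAC·C·C·AAC·BBC·BBC·AAC·AAC·AAC·BBC·BBC·AAC·AAC·AAC·BBC·BBC·AAC·C·C·AAC·C·C·AAC·BBC·BBC·AAC·C·C·AAC·C·C·AAC·BBC·BBC·AAC·C·C·AAC·C·C·AAC·BBC·BBC·AAC·AAC·AAC·BBC·BBC·AAC·AAC·AAC·BBC·BBC·AAC·C·C·AAC·C·C·AAC·BBC·BBC·AAC·AAC·AAC·BBC·BBC·AAC·AAC·AAC·BBC·BBC·AAC·C·C·AAC·C·C·AAC·BBC·BBC·AAC
    A ↦ BBC
    B ↦ C
    C ↦ AAC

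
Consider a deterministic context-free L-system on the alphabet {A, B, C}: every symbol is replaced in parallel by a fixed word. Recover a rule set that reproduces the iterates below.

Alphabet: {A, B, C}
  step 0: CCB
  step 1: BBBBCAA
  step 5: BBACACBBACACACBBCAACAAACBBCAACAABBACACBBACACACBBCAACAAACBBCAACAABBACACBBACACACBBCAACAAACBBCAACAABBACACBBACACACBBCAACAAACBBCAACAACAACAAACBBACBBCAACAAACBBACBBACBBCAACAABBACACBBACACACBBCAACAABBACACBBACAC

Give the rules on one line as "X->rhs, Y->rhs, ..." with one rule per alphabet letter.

  step 0 ⇒ step 1: CCB ⇒ BB·BB·CAA
    B ↦ CAA
    C ↦ BB
    A ↦ AC  (constrained at step 1)

A->AC, B->CAA, C->BB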